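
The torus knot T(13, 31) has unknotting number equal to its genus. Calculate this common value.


For a torus knot T(p,q), both the unknotting number and genus equal (p-1)(q-1)/2.
= (13-1)(31-1)/2
= 12*30/2
= 360/2 = 180

180


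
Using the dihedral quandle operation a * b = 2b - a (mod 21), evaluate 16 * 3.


16 * 3 = 2*3 - 16 mod 21
= 6 - 16 mod 21
= -10 mod 21 = 11

11


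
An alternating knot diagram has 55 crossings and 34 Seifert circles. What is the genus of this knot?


For alternating knots, g = (c - s + 1)/2.
= (55 - 34 + 1)/2
= 22/2 = 11

11


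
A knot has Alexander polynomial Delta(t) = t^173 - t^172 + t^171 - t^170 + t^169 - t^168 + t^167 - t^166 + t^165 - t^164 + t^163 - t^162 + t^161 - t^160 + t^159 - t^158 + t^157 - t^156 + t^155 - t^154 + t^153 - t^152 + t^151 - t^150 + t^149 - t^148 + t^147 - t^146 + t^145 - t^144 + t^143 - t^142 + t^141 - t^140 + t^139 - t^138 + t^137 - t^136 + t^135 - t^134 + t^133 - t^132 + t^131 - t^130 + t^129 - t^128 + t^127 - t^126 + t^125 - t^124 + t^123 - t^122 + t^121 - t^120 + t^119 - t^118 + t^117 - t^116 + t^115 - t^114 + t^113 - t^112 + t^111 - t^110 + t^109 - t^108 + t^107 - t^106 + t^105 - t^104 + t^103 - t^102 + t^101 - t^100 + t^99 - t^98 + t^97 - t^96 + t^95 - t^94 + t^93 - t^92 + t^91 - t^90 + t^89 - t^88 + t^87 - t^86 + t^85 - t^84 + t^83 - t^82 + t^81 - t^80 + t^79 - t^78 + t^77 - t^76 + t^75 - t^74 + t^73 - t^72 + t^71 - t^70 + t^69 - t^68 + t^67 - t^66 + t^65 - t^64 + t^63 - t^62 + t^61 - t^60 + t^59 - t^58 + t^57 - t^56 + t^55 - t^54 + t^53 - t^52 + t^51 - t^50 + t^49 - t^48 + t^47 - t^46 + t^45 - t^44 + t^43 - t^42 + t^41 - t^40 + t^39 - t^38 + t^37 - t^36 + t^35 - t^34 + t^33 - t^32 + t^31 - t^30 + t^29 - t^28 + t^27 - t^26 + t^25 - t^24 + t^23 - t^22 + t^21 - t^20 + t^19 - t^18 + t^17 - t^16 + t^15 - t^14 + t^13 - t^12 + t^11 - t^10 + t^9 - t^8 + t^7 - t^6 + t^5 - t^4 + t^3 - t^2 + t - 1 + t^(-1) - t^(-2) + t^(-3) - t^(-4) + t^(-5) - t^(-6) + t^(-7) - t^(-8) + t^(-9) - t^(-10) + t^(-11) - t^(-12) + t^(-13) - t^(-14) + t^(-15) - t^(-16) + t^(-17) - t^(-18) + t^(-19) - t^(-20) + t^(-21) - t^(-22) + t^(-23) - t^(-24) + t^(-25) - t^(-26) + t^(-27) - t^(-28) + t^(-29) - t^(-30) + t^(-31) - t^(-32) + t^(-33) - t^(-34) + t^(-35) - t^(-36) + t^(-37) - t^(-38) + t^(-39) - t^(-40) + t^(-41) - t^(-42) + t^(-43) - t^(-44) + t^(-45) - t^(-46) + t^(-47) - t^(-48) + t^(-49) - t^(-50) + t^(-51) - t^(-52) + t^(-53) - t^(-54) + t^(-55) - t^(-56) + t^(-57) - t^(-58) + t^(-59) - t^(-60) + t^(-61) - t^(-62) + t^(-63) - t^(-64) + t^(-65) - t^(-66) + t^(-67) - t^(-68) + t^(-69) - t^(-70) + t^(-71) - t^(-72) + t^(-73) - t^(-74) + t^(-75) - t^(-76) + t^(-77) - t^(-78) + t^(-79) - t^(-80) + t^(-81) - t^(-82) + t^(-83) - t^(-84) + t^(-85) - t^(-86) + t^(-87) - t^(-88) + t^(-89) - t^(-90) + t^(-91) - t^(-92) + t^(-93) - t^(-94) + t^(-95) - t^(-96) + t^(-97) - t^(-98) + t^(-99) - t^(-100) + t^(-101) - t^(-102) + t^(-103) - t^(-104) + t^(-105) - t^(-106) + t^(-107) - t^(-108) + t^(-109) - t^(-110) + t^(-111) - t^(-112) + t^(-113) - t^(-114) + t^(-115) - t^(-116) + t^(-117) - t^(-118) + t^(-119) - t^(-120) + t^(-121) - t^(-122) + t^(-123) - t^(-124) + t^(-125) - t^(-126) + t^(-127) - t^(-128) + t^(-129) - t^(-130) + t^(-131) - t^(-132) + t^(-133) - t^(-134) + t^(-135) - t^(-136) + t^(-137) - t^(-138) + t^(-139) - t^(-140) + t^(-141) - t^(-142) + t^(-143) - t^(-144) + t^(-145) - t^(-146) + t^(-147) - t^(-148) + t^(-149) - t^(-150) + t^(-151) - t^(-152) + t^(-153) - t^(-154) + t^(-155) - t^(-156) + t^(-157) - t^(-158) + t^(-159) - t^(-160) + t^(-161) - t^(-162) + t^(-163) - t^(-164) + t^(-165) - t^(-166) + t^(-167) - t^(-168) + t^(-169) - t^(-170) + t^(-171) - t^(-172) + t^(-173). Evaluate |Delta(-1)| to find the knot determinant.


Step 1: The polynomial has 347 terms with alternating signs, exponents from 173 down to -173.
Step 2: Substitute t = -1. The i-th term has coefficient (-1)^i and exponent (m-i),
  so its value is (-1)^i * (-1)^(m-i) = (-1)^m = -1 for every i.
Step 3: All 347 terms equal -1, so Delta(-1) = 347 * (-1) = -347
Step 4: |Delta(-1)| = 347

347


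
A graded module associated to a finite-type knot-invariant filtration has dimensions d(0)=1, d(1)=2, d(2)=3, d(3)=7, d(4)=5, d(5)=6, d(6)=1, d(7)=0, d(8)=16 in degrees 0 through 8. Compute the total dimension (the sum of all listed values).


Total dimension = d(0) + d(1) + ... + d(8)
= 1 + 2 + 3 + 7 + 5 + 6 + 1 + 0 + 16
= 41

41


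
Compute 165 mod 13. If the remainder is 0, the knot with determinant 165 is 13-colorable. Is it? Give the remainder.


Step 1: A knot is p-colorable if and only if p divides its determinant.
Step 2: Compute 165 mod 13.
165 = 12 * 13 + 9
Step 3: 165 mod 13 = 9
Step 4: The knot is 13-colorable: no

9


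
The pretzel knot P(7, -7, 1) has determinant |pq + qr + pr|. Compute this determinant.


Step 1: Compute pq + qr + pr.
pq = 7*(-7) = -49
qr = (-7)*1 = -7
pr = 7*1 = 7
pq + qr + pr = -49 + (-7) + 7 = -49
Step 2: Take absolute value.
det(P(7,-7,1)) = |-49| = 49

49


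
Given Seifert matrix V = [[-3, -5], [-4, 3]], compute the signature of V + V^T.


Step 1: V + V^T = [[-6, -9], [-9, 6]]
Step 2: trace = 0, det = -117
Step 3: Discriminant = 0^2 - 4*(-117) = 468
Step 4: Eigenvalues: 10.8167, -10.8167
Step 5: Signature = (# positive eigenvalues) - (# negative eigenvalues) = 0

0


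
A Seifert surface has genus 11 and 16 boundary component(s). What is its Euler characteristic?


chi = 2 - 2g - b
= 2 - 2*11 - 16
= 2 - 22 - 16 = -36

-36


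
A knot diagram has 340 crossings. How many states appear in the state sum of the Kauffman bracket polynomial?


Each crossing contributes 2 choices (A-smoothing or B-smoothing).
Total states = 2^340 = 2239744742177804210557442280568444278121645497234649534899989100963791871180160945380877493271607115776

2239744742177804210557442280568444278121645497234649534899989100963791871180160945380877493271607115776


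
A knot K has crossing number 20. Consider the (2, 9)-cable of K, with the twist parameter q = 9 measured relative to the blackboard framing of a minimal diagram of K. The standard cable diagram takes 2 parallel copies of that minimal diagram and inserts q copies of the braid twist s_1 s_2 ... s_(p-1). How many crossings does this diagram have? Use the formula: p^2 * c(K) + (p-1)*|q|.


Step 1: Each of the c(K) crossings of the companion diagram becomes p*p = p^2 crossings among the p parallel strands, and each of the |q| twists s_1 s_2 ... s_(p-1) adds (p-1) crossings.
  Crossings = p^2 * c(K) + (p-1)*|q|
Step 2: = 2^2 * 20 + (2-1)*9
Step 3: = 4*20 + 1*9
Step 4: = 80 + 9 = 89

89


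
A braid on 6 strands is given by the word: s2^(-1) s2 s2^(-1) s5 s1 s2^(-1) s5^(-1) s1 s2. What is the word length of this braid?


The word length counts the number of generators (including inverses).
Listing each generator: s2^(-1), s2, s2^(-1), s5, s1, s2^(-1), s5^(-1), s1, s2
There are 9 generators in this braid word.

9


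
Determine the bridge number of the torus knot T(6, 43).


The bridge number of T(p,q) is min(p,q).
min(6, 43) = 6

6


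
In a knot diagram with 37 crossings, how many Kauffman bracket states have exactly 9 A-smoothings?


We choose which 9 of 37 crossings get A-smoothings.
C(37, 9) = 37! / (9! * 28!)
= 124403620

124403620


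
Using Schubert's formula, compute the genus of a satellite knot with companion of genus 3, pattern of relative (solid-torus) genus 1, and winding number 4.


Schubert: g(satellite) = g_rel(pattern) + |winding| * g(companion),
where g_rel(pattern) is the genus of the pattern relative to the solid torus.
= 1 + 4 * 3
= 1 + 12 = 13

13


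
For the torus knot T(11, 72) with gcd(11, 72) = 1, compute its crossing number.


For a torus knot T(p, q) with gcd(p,q)=1,
the crossing number is min(p*(q-1), q*(p-1)).
p*(q-1) = 11*71 = 781
q*(p-1) = 72*10 = 720
min(781, 720) = 720

720


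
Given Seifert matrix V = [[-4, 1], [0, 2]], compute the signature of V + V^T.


Step 1: V + V^T = [[-8, 1], [1, 4]]
Step 2: trace = -4, det = -33
Step 3: Discriminant = (-4)^2 - 4*(-33) = 148
Step 4: Eigenvalues: 4.08276, -8.08276
Step 5: Signature = (# positive eigenvalues) - (# negative eigenvalues) = 0

0


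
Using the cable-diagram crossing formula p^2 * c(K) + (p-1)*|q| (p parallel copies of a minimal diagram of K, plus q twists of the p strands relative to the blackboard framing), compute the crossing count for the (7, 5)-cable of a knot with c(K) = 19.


Step 1: Each of the c(K) crossings of the companion diagram becomes p*p = p^2 crossings among the p parallel strands, and each of the |q| twists s_1 s_2 ... s_(p-1) adds (p-1) crossings.
  Crossings = p^2 * c(K) + (p-1)*|q|
Step 2: = 7^2 * 19 + (7-1)*5
Step 3: = 49*19 + 6*5
Step 4: = 931 + 30 = 961

961


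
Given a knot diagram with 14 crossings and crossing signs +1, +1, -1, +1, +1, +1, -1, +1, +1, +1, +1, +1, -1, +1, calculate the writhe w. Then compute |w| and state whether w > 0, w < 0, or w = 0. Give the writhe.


Step 1: Count positive crossings (+1).
Positive crossings: 11
Step 2: Count negative crossings (-1).
Negative crossings: 3
Step 3: Writhe = (positive) - (negative)
w = 11 - 3 = 8
Step 4: |w| = 8, and w is positive

8


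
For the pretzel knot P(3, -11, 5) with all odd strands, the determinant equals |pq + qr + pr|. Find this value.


Step 1: Compute pq + qr + pr.
pq = 3*(-11) = -33
qr = (-11)*5 = -55
pr = 3*5 = 15
pq + qr + pr = -33 + (-55) + 15 = -73
Step 2: Take absolute value.
det(P(3,-11,5)) = |-73| = 73

73


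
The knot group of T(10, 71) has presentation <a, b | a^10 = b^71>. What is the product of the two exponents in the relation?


The relation is a^10 = b^71.
Product of exponents = 10 * 71
= 710

710


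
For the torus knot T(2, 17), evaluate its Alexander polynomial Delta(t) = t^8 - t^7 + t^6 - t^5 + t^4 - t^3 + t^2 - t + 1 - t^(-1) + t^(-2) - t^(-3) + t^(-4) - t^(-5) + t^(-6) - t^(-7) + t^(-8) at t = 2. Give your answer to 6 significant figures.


Substituting t = 2 into Delta(t) = t^8 - t^7 + t^6 - t^5 + t^4 - t^3 + t^2 - t + 1 - t^(-1) + t^(-2) - t^(-3) + t^(-4) - t^(-5) + t^(-6) - t^(-7) + t^(-8):
Term values: (256) + (-128) + (64) + (-32) + (16) + (-8) + (4) + (-2) + (1) + (-0.5) + (0.25) + (-0.125) + (0.0625) + (-0.03125) + (0.015625) + (-0.0078125) + (0.00390625)
Sum = 170.6679688
Rounded to 6 significant figures: 170.668

170.668


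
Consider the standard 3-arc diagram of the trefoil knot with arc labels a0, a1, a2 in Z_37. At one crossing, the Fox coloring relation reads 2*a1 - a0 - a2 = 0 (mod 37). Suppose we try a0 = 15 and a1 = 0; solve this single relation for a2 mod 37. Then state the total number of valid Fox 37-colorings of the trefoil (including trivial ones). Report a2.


Step 1: Apply the given crossing relation 2*a1 - a0 - a2 = 0 (mod 37).
  a2 = 2*a1 - a0 mod 37
  a2 = 2*0 - 15 mod 37
  a2 = 0 - 15 mod 37
  a2 = -15 mod 37 = 22
Step 2: The trefoil has determinant 3.
  Number of Fox p-colorings (p prime) is p^2 if p = 3, else p.
  Since 37 does not divide 3, only trivial (constant) colorings exist.
  (So the trial a0 = 15, a1 = 0 with a0 != a1 does NOT extend to a valid coloring of the whole trefoil: the other two crossing relations require 3*(a1 - a0) = 0 (mod 37), which fails.)
  Total colorings = 37
Step 3: a2 = 22, total Fox 37-colorings = 37

22


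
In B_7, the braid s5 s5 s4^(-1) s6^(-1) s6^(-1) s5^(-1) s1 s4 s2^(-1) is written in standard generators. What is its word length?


The word length counts the number of generators (including inverses).
Listing each generator: s5, s5, s4^(-1), s6^(-1), s6^(-1), s5^(-1), s1, s4, s2^(-1)
There are 9 generators in this braid word.

9


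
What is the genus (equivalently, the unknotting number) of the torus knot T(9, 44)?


For a torus knot T(p,q), both the unknotting number and genus equal (p-1)(q-1)/2.
= (9-1)(44-1)/2
= 8*43/2
= 344/2 = 172

172


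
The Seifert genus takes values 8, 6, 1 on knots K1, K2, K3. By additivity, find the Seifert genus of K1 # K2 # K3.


The Seifert genus is additive under connected sum.
Seifert genus(K1 # K2 # K3) = (8) + (6) + (1)
= 15

15


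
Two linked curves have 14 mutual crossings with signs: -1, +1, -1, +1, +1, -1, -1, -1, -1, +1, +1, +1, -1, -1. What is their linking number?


Step 1: Count positive crossings: 6
Step 2: Count negative crossings: 8
Step 3: Sum of signs = 6 - 8 = -2
Step 4: Linking number = sum/2 = -2/2 = -1

-1


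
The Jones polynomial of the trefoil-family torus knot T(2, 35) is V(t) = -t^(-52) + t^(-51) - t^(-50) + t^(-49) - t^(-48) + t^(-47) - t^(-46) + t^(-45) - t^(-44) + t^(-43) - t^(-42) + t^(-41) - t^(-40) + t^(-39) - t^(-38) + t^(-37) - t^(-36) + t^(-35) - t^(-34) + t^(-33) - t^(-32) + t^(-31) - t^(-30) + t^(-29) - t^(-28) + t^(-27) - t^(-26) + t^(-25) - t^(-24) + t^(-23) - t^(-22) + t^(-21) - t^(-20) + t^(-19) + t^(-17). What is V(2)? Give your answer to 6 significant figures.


Substituting t = 2 into V(t) = -t^(-52) + t^(-51) - t^(-50) + t^(-49) - t^(-48) + t^(-47) - t^(-46) + t^(-45) - t^(-44) + t^(-43) - t^(-42) + t^(-41) - t^(-40) + t^(-39) - t^(-38) + t^(-37) - t^(-36) + t^(-35) - t^(-34) + t^(-33) - t^(-32) + t^(-31) - t^(-30) + t^(-29) - t^(-28) + t^(-27) - t^(-26) + t^(-25) - t^(-24) + t^(-23) - t^(-22) + t^(-21) - t^(-20) + t^(-19) + t^(-17):
  (-)t^(-52) = -2.22045e-16
  (+)t^(-51) = 4.44089e-16
  (-)t^(-50) = -8.88178e-16
  (+)t^(-49) = 1.77636e-15
  (-)t^(-48) = -3.55271e-15
  (+)t^(-47) = 7.10543e-15
  (-)t^(-46) = -1.42109e-14
  (+)t^(-45) = 2.84217e-14
  (-)t^(-44) = -5.68434e-14
  (+)t^(-43) = 1.13687e-13
  (-)t^(-42) = -2.27374e-13
  (+)t^(-41) = 4.54747e-13
  (-)t^(-40) = -9.09495e-13
  (+)t^(-39) = 1.81899e-12
  (-)t^(-38) = -3.63798e-12
  (+)t^(-37) = 7.27596e-12
  (-)t^(-36) = -1.45519e-11
  (+)t^(-35) = 2.91038e-11
  (-)t^(-34) = -5.82077e-11
  (+)t^(-33) = 1.16415e-10
  (-)t^(-32) = -2.32831e-10
  (+)t^(-31) = 4.65661e-10
  (-)t^(-30) = -9.31323e-10
  (+)t^(-29) = 1.86265e-09
  (-)t^(-28) = -3.72529e-09
  (+)t^(-27) = 7.45058e-09
  (-)t^(-26) = -1.49012e-08
  (+)t^(-25) = 2.98023e-08
  (-)t^(-24) = -5.96046e-08
  (+)t^(-23) = 1.19209e-07
  (-)t^(-22) = -2.38419e-07
  (+)t^(-21) = 4.76837e-07
  (-)t^(-20) = -9.53674e-07
  (+)t^(-19) = 1.90735e-06
  (+)t^(-17) = 7.62939e-06
Sum = (-2.22045e-16) + (4.44089e-16) + (-8.88178e-16) + (1.77636e-15) + (-3.55271e-15) + (7.10543e-15) + (-1.42109e-14) + (2.84217e-14) + (-5.68434e-14) + (1.13687e-13) + (-2.27374e-13) + (4.54747e-13) + (-9.09495e-13) + (1.81899e-12) + (-3.63798e-12) + (7.27596e-12) + (-1.45519e-11) + (2.91038e-11) + (-5.82077e-11) + (1.16415e-10) + (-2.32831e-10) + (4.65661e-10) + (-9.31323e-10) + (1.86265e-09) + (-3.72529e-09) + (7.45058e-09) + (-1.49012e-08) + (2.98023e-08) + (-5.96046e-08) + (1.19209e-07) + (-2.38419e-07) + (4.76837e-07) + (-9.53674e-07) + (1.90735e-06) + (7.62939e-06)
= 8.900960286e-06
Rounded to 6 significant figures: 8.90096e-06

8.90096e-06


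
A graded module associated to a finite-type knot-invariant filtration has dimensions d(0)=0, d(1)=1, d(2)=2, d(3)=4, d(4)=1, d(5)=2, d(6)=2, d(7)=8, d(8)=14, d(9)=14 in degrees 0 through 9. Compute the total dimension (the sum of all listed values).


Total dimension = d(0) + d(1) + ... + d(9)
= 0 + 1 + 2 + 4 + 1 + 2 + 2 + 8 + 14 + 14
= 48

48


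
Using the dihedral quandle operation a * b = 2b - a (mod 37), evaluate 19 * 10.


19 * 10 = 2*10 - 19 mod 37
= 20 - 19 mod 37
= 1 mod 37 = 1

1


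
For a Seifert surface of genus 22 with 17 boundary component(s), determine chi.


chi = 2 - 2g - b
= 2 - 2*22 - 17
= 2 - 44 - 17 = -59

-59


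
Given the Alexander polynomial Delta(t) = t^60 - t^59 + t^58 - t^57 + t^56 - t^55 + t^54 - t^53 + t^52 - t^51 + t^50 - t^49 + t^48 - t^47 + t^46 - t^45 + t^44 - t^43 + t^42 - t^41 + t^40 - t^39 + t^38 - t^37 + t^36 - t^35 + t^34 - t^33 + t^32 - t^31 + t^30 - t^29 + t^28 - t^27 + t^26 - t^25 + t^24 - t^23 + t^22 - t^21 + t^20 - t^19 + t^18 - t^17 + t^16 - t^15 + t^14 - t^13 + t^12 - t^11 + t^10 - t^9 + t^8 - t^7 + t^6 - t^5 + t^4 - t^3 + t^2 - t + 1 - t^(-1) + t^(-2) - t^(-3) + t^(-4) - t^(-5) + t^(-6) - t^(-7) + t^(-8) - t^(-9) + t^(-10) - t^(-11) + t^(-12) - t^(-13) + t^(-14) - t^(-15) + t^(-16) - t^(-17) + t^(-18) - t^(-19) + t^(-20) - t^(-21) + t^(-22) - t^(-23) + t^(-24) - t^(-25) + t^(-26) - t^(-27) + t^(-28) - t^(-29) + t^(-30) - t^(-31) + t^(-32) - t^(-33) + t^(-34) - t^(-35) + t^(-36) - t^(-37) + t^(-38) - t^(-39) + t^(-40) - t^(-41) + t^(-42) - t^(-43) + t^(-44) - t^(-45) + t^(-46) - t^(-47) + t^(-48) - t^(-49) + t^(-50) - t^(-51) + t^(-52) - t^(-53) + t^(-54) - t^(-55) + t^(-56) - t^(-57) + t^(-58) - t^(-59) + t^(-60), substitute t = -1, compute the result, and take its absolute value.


Step 1: The polynomial has 121 terms with alternating signs, exponents from 60 down to -60.
Step 2: Substitute t = -1. The i-th term has coefficient (-1)^i and exponent (m-i),
  so its value is (-1)^i * (-1)^(m-i) = (-1)^m = 1 for every i.
Step 3: All 121 terms equal 1, so Delta(-1) = 121 * (1) = 121
Step 4: |Delta(-1)| = 121

121


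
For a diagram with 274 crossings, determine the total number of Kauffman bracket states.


Each crossing contributes 2 choices (A-smoothing or B-smoothing).
Total states = 2^274 = 30354201441027016733116592294117482916287606860189680019559568902170379456331382784

30354201441027016733116592294117482916287606860189680019559568902170379456331382784


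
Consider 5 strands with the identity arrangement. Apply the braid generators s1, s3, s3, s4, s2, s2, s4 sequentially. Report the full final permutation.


Starting with identity [1, 2, 3, 4, 5].
Apply generators in sequence:
  After s1: [2, 1, 3, 4, 5]
  After s3: [2, 1, 4, 3, 5]
  After s3: [2, 1, 3, 4, 5]
  After s4: [2, 1, 3, 5, 4]
  After s2: [2, 3, 1, 5, 4]
  After s2: [2, 1, 3, 5, 4]
  After s4: [2, 1, 3, 4, 5]
Final permutation: [2, 1, 3, 4, 5]

[2, 1, 3, 4, 5]


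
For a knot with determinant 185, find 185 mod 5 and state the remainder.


Step 1: A knot is p-colorable if and only if p divides its determinant.
Step 2: Compute 185 mod 5.
185 = 37 * 5 + 0
Step 3: 185 mod 5 = 0
Step 4: The knot is 5-colorable: yes

0


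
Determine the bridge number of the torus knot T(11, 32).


The bridge number of T(p,q) is min(p,q).
min(11, 32) = 11

11


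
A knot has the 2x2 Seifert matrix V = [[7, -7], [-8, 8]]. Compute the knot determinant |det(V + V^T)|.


Step 1: Form V + V^T where V = [[7, -7], [-8, 8]]
  V^T = [[7, -8], [-7, 8]]
  V + V^T = [[14, -15], [-15, 16]]
Step 2: det(V + V^T) = 14*16 - (-15)*(-15)
  = 224 - 225 = -1
Step 3: Knot determinant = |det(V + V^T)| = |-1| = 1

1


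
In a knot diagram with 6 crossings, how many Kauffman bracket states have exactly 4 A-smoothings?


We choose which 4 of 6 crossings get A-smoothings.
C(6, 4) = 6! / (4! * 2!)
= 15

15


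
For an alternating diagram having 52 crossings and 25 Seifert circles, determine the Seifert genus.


For alternating knots, g = (c - s + 1)/2.
= (52 - 25 + 1)/2
= 28/2 = 14

14


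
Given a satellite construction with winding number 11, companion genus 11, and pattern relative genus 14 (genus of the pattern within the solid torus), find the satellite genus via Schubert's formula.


Schubert: g(satellite) = g_rel(pattern) + |winding| * g(companion),
where g_rel(pattern) is the genus of the pattern relative to the solid torus.
= 14 + 11 * 11
= 14 + 121 = 135

135


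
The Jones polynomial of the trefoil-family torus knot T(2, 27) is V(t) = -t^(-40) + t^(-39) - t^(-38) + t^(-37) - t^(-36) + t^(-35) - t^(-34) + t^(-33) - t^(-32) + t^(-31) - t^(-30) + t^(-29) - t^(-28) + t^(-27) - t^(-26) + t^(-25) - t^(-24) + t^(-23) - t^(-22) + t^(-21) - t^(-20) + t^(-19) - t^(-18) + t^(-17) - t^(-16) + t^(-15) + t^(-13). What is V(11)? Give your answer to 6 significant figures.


Substituting t = 11 into V(t) = -t^(-40) + t^(-39) - t^(-38) + t^(-37) - t^(-36) + t^(-35) - t^(-34) + t^(-33) - t^(-32) + t^(-31) - t^(-30) + t^(-29) - t^(-28) + t^(-27) - t^(-26) + t^(-25) - t^(-24) + t^(-23) - t^(-22) + t^(-21) - t^(-20) + t^(-19) - t^(-18) + t^(-17) - t^(-16) + t^(-15) + t^(-13):
  (-)t^(-40) = -2.20949e-42
  (+)t^(-39) = 2.43044e-41
  (-)t^(-38) = -2.67349e-40
  (+)t^(-37) = 2.94083e-39
  (-)t^(-36) = -3.23492e-38
  (+)t^(-35) = 3.55841e-37
  (-)t^(-34) = -3.91425e-36
  (+)t^(-33) = 4.30568e-35
  (-)t^(-32) = -4.73624e-34
  (+)t^(-31) = 5.20987e-33
  (-)t^(-30) = -5.73086e-32
  (+)t^(-29) = 6.30394e-31
  (-)t^(-28) = -6.93433e-30
  (+)t^(-27) = 7.62777e-29
  (-)t^(-26) = -8.39055e-28
  (+)t^(-25) = 9.2296e-27
  (-)t^(-24) = -1.01526e-25
  (+)t^(-23) = 1.11678e-24
  (-)t^(-22) = -1.22846e-23
  (+)t^(-21) = 1.35131e-22
  (-)t^(-20) = -1.48644e-21
  (+)t^(-19) = 1.63508e-20
  (-)t^(-18) = -1.79859e-19
  (+)t^(-17) = 1.97845e-18
  (-)t^(-16) = -2.17629e-17
  (+)t^(-15) = 2.39392e-16
  (+)t^(-13) = 2.89664e-14
Sum = (-2.20949e-42) + (2.43044e-41) + (-2.67349e-40) + (2.94083e-39) + (-3.23492e-38) + (3.55841e-37) + (-3.91425e-36) + (4.30568e-35) + (-4.73624e-34) + (5.20987e-33) + (-5.73086e-32) + (6.30394e-31) + (-6.93433e-30) + (7.62777e-29) + (-8.39055e-28) + (9.2296e-27) + (-1.01526e-25) + (1.11678e-24) + (-1.22846e-23) + (1.35131e-22) + (-1.48644e-21) + (1.63508e-20) + (-1.79859e-19) + (1.97845e-18) + (-2.17629e-17) + (2.39392e-16) + (2.89664e-14)
= 2.918588069e-14
Rounded to 6 significant figures: 2.91859e-14

2.91859e-14


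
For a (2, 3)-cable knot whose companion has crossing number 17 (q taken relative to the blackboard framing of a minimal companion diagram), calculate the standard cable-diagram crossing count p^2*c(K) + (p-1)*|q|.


Step 1: Each of the c(K) crossings of the companion diagram becomes p*p = p^2 crossings among the p parallel strands, and each of the |q| twists s_1 s_2 ... s_(p-1) adds (p-1) crossings.
  Crossings = p^2 * c(K) + (p-1)*|q|
Step 2: = 2^2 * 17 + (2-1)*3
Step 3: = 4*17 + 1*3
Step 4: = 68 + 3 = 71

71


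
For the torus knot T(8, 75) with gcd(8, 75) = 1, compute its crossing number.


For a torus knot T(p, q) with gcd(p,q)=1,
the crossing number is min(p*(q-1), q*(p-1)).
p*(q-1) = 8*74 = 592
q*(p-1) = 75*7 = 525
min(592, 525) = 525

525


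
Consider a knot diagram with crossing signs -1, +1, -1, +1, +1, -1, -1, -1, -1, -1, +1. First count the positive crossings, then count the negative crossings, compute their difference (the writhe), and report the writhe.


Step 1: Count positive crossings (+1).
Positive crossings: 4
Step 2: Count negative crossings (-1).
Negative crossings: 7
Step 3: Writhe = (positive) - (negative)
w = 4 - 7 = -3
Step 4: |w| = 3, and w is negative

-3


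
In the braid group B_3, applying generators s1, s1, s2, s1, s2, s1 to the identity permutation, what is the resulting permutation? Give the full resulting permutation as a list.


Starting with identity [1, 2, 3].
Apply generators in sequence:
  After s1: [2, 1, 3]
  After s1: [1, 2, 3]
  After s2: [1, 3, 2]
  After s1: [3, 1, 2]
  After s2: [3, 2, 1]
  After s1: [2, 3, 1]
Final permutation: [2, 3, 1]

[2, 3, 1]


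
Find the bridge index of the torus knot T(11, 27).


The bridge number of T(p,q) is min(p,q).
min(11, 27) = 11

11


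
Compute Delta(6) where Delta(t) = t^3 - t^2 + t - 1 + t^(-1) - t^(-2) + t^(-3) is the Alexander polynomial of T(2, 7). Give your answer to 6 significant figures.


Substituting t = 6 into Delta(t) = t^3 - t^2 + t - 1 + t^(-1) - t^(-2) + t^(-3):
Term values: (216) + (-36) + (6) + (-1) + (0.166667) + (-0.0277778) + (0.00462963)
Sum = 185.1435185
Rounded to 6 significant figures: 185.144

185.144


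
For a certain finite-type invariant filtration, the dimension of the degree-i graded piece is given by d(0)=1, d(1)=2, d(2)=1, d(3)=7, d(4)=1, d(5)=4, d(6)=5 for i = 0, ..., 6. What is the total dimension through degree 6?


Total dimension = d(0) + d(1) + ... + d(6)
= 1 + 2 + 1 + 7 + 1 + 4 + 5
= 21

21


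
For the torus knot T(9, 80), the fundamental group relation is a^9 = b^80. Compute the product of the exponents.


The relation is a^9 = b^80.
Product of exponents = 9 * 80
= 720

720


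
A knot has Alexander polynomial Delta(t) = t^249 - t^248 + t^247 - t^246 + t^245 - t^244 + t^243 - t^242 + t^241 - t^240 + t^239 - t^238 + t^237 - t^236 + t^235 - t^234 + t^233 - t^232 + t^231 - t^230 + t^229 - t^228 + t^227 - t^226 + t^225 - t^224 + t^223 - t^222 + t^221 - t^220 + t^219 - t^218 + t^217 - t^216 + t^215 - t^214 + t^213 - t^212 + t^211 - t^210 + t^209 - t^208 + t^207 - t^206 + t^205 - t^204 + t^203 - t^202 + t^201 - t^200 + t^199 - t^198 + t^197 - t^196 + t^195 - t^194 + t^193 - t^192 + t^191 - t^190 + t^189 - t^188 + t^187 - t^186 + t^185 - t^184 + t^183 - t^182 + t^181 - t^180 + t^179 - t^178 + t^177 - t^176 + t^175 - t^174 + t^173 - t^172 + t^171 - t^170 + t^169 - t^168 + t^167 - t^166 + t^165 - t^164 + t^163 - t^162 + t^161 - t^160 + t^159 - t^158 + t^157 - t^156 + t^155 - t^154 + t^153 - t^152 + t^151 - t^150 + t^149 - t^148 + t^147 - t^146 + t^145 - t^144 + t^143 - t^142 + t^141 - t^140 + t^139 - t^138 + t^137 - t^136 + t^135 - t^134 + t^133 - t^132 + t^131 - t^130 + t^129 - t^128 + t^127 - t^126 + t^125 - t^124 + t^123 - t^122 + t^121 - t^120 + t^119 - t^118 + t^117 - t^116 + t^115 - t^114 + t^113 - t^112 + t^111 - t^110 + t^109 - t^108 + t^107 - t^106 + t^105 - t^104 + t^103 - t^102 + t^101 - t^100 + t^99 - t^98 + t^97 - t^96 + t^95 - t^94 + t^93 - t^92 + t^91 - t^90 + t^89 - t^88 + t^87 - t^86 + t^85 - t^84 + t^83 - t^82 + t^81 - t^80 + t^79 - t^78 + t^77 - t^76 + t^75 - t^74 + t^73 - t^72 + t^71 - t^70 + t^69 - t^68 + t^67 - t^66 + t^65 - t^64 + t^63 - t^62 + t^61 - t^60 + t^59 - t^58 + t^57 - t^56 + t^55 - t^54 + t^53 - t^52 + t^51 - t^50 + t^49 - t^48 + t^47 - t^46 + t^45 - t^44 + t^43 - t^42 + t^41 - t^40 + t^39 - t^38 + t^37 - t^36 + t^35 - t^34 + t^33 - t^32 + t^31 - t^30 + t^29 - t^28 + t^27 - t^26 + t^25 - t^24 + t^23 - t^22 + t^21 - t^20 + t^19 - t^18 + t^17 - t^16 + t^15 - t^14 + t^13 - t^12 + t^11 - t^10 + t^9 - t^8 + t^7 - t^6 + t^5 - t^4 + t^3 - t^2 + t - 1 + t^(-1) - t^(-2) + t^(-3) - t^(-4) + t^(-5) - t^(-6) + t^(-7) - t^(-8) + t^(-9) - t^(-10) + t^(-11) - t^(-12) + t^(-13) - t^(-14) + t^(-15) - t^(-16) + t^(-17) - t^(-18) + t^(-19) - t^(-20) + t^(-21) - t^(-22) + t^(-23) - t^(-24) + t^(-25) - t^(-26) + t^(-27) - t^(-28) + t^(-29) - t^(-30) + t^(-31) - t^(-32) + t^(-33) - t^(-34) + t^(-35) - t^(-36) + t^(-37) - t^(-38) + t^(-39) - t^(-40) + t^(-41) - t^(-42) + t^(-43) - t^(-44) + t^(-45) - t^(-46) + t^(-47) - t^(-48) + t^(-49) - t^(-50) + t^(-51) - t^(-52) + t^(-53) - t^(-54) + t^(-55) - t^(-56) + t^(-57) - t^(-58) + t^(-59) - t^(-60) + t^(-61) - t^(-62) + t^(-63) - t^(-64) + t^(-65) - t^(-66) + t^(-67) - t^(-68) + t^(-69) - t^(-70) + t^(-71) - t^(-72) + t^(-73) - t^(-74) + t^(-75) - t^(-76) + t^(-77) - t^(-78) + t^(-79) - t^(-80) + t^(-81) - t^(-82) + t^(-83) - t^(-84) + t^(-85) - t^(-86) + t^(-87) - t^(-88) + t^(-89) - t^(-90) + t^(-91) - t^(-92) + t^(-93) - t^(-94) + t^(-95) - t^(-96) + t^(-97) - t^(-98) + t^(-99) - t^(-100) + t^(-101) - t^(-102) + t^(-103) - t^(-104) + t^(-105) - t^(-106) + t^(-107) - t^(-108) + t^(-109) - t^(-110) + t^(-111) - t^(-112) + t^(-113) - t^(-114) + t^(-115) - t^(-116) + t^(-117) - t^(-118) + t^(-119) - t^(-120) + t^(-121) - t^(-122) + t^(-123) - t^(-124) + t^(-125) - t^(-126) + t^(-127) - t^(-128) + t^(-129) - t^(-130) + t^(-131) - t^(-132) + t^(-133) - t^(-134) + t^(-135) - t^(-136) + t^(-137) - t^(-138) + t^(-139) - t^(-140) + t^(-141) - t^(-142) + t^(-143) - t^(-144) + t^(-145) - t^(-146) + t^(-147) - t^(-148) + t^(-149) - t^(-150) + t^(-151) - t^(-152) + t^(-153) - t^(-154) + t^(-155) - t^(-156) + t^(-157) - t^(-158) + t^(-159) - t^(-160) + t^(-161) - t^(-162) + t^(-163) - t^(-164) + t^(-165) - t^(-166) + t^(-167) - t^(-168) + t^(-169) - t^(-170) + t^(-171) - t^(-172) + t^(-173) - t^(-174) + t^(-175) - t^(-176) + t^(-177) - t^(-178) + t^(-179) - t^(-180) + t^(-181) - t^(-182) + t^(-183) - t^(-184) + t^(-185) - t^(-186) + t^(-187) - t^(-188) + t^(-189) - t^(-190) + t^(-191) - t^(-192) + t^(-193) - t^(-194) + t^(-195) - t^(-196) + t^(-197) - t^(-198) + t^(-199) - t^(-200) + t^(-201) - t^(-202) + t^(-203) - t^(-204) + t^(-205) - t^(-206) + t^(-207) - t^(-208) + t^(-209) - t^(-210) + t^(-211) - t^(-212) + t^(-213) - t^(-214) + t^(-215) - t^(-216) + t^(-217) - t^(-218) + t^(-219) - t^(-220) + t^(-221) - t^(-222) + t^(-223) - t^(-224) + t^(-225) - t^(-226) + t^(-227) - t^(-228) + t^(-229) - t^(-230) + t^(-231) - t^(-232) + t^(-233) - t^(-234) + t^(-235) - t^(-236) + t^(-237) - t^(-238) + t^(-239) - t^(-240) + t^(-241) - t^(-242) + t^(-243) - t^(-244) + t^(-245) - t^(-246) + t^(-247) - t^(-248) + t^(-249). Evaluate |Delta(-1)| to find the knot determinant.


Step 1: The polynomial has 499 terms with alternating signs, exponents from 249 down to -249.
Step 2: Substitute t = -1. The i-th term has coefficient (-1)^i and exponent (m-i),
  so its value is (-1)^i * (-1)^(m-i) = (-1)^m = -1 for every i.
Step 3: All 499 terms equal -1, so Delta(-1) = 499 * (-1) = -499
Step 4: |Delta(-1)| = 499

499


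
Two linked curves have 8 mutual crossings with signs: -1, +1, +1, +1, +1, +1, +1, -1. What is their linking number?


Step 1: Count positive crossings: 6
Step 2: Count negative crossings: 2
Step 3: Sum of signs = 6 - 2 = 4
Step 4: Linking number = sum/2 = 4/2 = 2

2


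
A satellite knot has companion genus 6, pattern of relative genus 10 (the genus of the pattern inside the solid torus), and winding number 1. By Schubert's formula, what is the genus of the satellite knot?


Schubert: g(satellite) = g_rel(pattern) + |winding| * g(companion),
where g_rel(pattern) is the genus of the pattern relative to the solid torus.
= 10 + 1 * 6
= 10 + 6 = 16

16


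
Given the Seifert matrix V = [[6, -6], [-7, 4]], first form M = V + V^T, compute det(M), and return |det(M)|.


Step 1: Form V + V^T where V = [[6, -6], [-7, 4]]
  V^T = [[6, -7], [-6, 4]]
  V + V^T = [[12, -13], [-13, 8]]
Step 2: det(V + V^T) = 12*8 - (-13)*(-13)
  = 96 - 169 = -73
Step 3: Knot determinant = |det(V + V^T)| = |-73| = 73

73


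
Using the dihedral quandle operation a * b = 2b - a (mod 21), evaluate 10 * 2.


10 * 2 = 2*2 - 10 mod 21
= 4 - 10 mod 21
= -6 mod 21 = 15

15


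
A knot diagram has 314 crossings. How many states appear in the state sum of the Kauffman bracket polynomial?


Each crossing contributes 2 choices (A-smoothing or B-smoothing).
Total states = 2^314 = 33374797436264220037422214158899251790667258161822699530422525122222183215322508594108782608384

33374797436264220037422214158899251790667258161822699530422525122222183215322508594108782608384


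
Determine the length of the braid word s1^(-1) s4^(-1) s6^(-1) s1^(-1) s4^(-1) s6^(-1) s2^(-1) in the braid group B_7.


The word length counts the number of generators (including inverses).
Listing each generator: s1^(-1), s4^(-1), s6^(-1), s1^(-1), s4^(-1), s6^(-1), s2^(-1)
There are 7 generators in this braid word.

7


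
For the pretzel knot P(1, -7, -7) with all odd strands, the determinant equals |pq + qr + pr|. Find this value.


Step 1: Compute pq + qr + pr.
pq = 1*(-7) = -7
qr = (-7)*(-7) = 49
pr = 1*(-7) = -7
pq + qr + pr = -7 + 49 + (-7) = 35
Step 2: Take absolute value.
det(P(1,-7,-7)) = |35| = 35

35


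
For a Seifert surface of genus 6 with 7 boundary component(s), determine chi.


chi = 2 - 2g - b
= 2 - 2*6 - 7
= 2 - 12 - 7 = -17

-17


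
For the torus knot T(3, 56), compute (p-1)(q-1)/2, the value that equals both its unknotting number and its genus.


For a torus knot T(p,q), both the unknotting number and genus equal (p-1)(q-1)/2.
= (3-1)(56-1)/2
= 2*55/2
= 110/2 = 55

55


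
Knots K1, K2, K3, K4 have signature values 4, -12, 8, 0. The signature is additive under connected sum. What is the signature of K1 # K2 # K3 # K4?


The signature is additive under connected sum.
signature(K1 # K2 # K3 # K4) = (4) + (-12) + (8) + (0)
= 0

0


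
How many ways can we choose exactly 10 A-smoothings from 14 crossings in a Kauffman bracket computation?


We choose which 10 of 14 crossings get A-smoothings.
C(14, 10) = 14! / (10! * 4!)
= 1001

1001


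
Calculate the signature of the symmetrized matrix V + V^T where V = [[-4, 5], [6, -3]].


Step 1: V + V^T = [[-8, 11], [11, -6]]
Step 2: trace = -14, det = -73
Step 3: Discriminant = (-14)^2 - 4*(-73) = 488
Step 4: Eigenvalues: 4.04536, -18.0454
Step 5: Signature = (# positive eigenvalues) - (# negative eigenvalues) = 0

0


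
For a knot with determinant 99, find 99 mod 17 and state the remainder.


Step 1: A knot is p-colorable if and only if p divides its determinant.
Step 2: Compute 99 mod 17.
99 = 5 * 17 + 14
Step 3: 99 mod 17 = 14
Step 4: The knot is 17-colorable: no

14


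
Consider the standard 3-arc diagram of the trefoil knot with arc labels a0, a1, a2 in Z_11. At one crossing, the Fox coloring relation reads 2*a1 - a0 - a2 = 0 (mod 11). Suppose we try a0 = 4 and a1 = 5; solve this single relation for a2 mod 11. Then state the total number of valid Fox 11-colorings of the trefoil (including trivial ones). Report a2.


Step 1: Apply the given crossing relation 2*a1 - a0 - a2 = 0 (mod 11).
  a2 = 2*a1 - a0 mod 11
  a2 = 2*5 - 4 mod 11
  a2 = 10 - 4 mod 11
  a2 = 6 mod 11 = 6
Step 2: The trefoil has determinant 3.
  Number of Fox p-colorings (p prime) is p^2 if p = 3, else p.
  Since 11 does not divide 3, only trivial (constant) colorings exist.
  (So the trial a0 = 4, a1 = 5 with a0 != a1 does NOT extend to a valid coloring of the whole trefoil: the other two crossing relations require 3*(a1 - a0) = 0 (mod 11), which fails.)
  Total colorings = 11
Step 3: a2 = 6, total Fox 11-colorings = 11

6


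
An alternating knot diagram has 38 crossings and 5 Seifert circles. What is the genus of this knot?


For alternating knots, g = (c - s + 1)/2.
= (38 - 5 + 1)/2
= 34/2 = 17

17


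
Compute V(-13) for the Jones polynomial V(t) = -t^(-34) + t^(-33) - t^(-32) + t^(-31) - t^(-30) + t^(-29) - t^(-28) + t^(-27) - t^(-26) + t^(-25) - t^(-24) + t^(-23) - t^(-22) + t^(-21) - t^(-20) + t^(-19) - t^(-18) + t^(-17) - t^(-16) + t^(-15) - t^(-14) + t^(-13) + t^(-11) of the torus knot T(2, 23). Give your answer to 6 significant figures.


Substituting t = -13 into V(t) = -t^(-34) + t^(-33) - t^(-32) + t^(-31) - t^(-30) + t^(-29) - t^(-28) + t^(-27) - t^(-26) + t^(-25) - t^(-24) + t^(-23) - t^(-22) + t^(-21) - t^(-20) + t^(-19) - t^(-18) + t^(-17) - t^(-16) + t^(-15) - t^(-14) + t^(-13) + t^(-11):
  (-)t^(-34) = -1.33637e-38
  (+)t^(-33) = -1.73728e-37
  (-)t^(-32) = -2.25846e-36
  (+)t^(-31) = -2.936e-35
  (-)t^(-30) = -3.8168e-34
  (+)t^(-29) = -4.96184e-33
  (-)t^(-28) = -6.45039e-32
  (+)t^(-27) = -8.38551e-31
  (-)t^(-26) = -1.09012e-29
  (+)t^(-25) = -1.41715e-28
  (-)t^(-24) = -1.8423e-27
  (+)t^(-23) = -2.39499e-26
  (-)t^(-22) = -3.11348e-25
  (+)t^(-21) = -4.04753e-24
  (-)t^(-20) = -5.26178e-23
  (+)t^(-19) = -6.84032e-22
  (-)t^(-18) = -8.89241e-21
  (+)t^(-17) = -1.15601e-19
  (-)t^(-16) = -1.50282e-18
  (+)t^(-15) = -1.95366e-17
  (-)t^(-14) = -2.53976e-16
  (+)t^(-13) = -3.30169e-15
  (+)t^(-11) = -5.57986e-13
Sum = (-1.33637e-38) + (-1.73728e-37) + (-2.25846e-36) + (-2.936e-35) + (-3.8168e-34) + (-4.96184e-33) + (-6.45039e-32) + (-8.38551e-31) + (-1.09012e-29) + (-1.41715e-28) + (-1.8423e-27) + (-2.39499e-26) + (-3.11348e-25) + (-4.04753e-24) + (-5.26178e-23) + (-6.84032e-22) + (-8.89241e-21) + (-1.15601e-19) + (-1.50282e-18) + (-1.95366e-17) + (-2.53976e-16) + (-3.30169e-15) + (-5.57986e-13)
= -5.615626033e-13
Rounded to 6 significant figures: -5.61563e-13

-5.61563e-13


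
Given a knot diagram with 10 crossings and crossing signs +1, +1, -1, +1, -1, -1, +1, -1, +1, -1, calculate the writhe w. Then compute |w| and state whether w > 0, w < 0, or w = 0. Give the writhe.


Step 1: Count positive crossings (+1).
Positive crossings: 5
Step 2: Count negative crossings (-1).
Negative crossings: 5
Step 3: Writhe = (positive) - (negative)
w = 5 - 5 = 0
Step 4: |w| = 0, and w is zero

0


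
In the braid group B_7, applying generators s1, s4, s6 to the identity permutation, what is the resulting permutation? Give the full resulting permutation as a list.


Starting with identity [1, 2, 3, 4, 5, 6, 7].
Apply generators in sequence:
  After s1: [2, 1, 3, 4, 5, 6, 7]
  After s4: [2, 1, 3, 5, 4, 6, 7]
  After s6: [2, 1, 3, 5, 4, 7, 6]
Final permutation: [2, 1, 3, 5, 4, 7, 6]

[2, 1, 3, 5, 4, 7, 6]


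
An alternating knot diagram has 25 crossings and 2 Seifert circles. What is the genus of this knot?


For alternating knots, g = (c - s + 1)/2.
= (25 - 2 + 1)/2
= 24/2 = 12

12


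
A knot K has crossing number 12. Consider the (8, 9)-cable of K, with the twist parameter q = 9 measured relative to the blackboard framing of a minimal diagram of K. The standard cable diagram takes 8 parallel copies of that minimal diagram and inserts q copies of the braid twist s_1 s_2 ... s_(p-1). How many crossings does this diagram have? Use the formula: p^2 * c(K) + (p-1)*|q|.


Step 1: Each of the c(K) crossings of the companion diagram becomes p*p = p^2 crossings among the p parallel strands, and each of the |q| twists s_1 s_2 ... s_(p-1) adds (p-1) crossings.
  Crossings = p^2 * c(K) + (p-1)*|q|
Step 2: = 8^2 * 12 + (8-1)*9
Step 3: = 64*12 + 7*9
Step 4: = 768 + 63 = 831

831


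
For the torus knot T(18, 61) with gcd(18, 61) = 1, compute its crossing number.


For a torus knot T(p, q) with gcd(p,q)=1,
the crossing number is min(p*(q-1), q*(p-1)).
p*(q-1) = 18*60 = 1080
q*(p-1) = 61*17 = 1037
min(1080, 1037) = 1037

1037


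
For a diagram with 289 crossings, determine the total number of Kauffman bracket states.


Each crossing contributes 2 choices (A-smoothing or B-smoothing).
Total states = 2^289 = 994646472819573284310764496293641680200912301594695434880927953786318994025066751066112

994646472819573284310764496293641680200912301594695434880927953786318994025066751066112


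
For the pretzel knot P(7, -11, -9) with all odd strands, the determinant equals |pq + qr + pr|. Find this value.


Step 1: Compute pq + qr + pr.
pq = 7*(-11) = -77
qr = (-11)*(-9) = 99
pr = 7*(-9) = -63
pq + qr + pr = -77 + 99 + (-63) = -41
Step 2: Take absolute value.
det(P(7,-11,-9)) = |-41| = 41

41


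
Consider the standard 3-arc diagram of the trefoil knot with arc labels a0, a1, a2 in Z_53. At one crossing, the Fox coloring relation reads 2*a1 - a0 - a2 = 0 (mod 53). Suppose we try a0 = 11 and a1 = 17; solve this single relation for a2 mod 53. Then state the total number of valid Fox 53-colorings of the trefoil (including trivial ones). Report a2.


Step 1: Apply the given crossing relation 2*a1 - a0 - a2 = 0 (mod 53).
  a2 = 2*a1 - a0 mod 53
  a2 = 2*17 - 11 mod 53
  a2 = 34 - 11 mod 53
  a2 = 23 mod 53 = 23
Step 2: The trefoil has determinant 3.
  Number of Fox p-colorings (p prime) is p^2 if p = 3, else p.
  Since 53 does not divide 3, only trivial (constant) colorings exist.
  (So the trial a0 = 11, a1 = 17 with a0 != a1 does NOT extend to a valid coloring of the whole trefoil: the other two crossing relations require 3*(a1 - a0) = 0 (mod 53), which fails.)
  Total colorings = 53
Step 3: a2 = 23, total Fox 53-colorings = 53

23


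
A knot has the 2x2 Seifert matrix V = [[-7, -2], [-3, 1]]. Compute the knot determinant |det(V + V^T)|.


Step 1: Form V + V^T where V = [[-7, -2], [-3, 1]]
  V^T = [[-7, -3], [-2, 1]]
  V + V^T = [[-14, -5], [-5, 2]]
Step 2: det(V + V^T) = (-14)*2 - (-5)*(-5)
  = -28 - 25 = -53
Step 3: Knot determinant = |det(V + V^T)| = |-53| = 53

53


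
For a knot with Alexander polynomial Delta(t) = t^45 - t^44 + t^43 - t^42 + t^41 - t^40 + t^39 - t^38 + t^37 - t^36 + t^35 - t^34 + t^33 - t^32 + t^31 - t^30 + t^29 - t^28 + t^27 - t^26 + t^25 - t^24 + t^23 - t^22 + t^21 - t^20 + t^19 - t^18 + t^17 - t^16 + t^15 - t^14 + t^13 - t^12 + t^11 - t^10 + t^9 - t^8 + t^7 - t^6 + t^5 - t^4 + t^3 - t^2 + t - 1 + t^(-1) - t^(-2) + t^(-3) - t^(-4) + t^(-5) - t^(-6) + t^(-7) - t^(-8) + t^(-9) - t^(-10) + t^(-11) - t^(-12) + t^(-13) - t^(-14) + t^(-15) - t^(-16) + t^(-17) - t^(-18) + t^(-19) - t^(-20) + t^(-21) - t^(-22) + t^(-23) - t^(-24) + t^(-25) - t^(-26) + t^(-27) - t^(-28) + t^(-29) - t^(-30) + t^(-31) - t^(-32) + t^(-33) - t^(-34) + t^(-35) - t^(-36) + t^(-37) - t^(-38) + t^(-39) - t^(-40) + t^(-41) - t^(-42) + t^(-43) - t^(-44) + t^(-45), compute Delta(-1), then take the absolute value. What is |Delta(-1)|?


Step 1: The polynomial has 91 terms with alternating signs, exponents from 45 down to -45.
Step 2: Substitute t = -1. The i-th term has coefficient (-1)^i and exponent (m-i),
  so its value is (-1)^i * (-1)^(m-i) = (-1)^m = -1 for every i.
Step 3: All 91 terms equal -1, so Delta(-1) = 91 * (-1) = -91
Step 4: |Delta(-1)| = 91

91
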